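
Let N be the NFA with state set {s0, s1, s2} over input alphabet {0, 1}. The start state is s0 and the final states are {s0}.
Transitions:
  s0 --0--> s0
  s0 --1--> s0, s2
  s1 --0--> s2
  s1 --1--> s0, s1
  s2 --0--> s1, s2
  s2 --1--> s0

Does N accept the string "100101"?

Start: {s0}
read 1: {s0, s2}
read 0: {s0, s1, s2}
read 0: {s0, s1, s2}
read 1: {s0, s1, s2}
read 0: {s0, s1, s2}
read 1: {s0, s1, s2}
Reachable ∩ accepting = {s0} — nonempty.

accepted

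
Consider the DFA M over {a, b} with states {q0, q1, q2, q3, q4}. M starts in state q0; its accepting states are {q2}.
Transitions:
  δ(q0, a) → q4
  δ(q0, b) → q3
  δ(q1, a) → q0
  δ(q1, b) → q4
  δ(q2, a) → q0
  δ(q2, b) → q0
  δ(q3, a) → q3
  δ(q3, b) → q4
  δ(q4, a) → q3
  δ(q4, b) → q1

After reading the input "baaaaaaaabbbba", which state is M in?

q0 --b--> q3
q3 --a--> q3
q3 --a--> q3
q3 --a--> q3
q3 --a--> q3
q3 --a--> q3
q3 --a--> q3
q3 --a--> q3
q3 --a--> q3
q3 --b--> q4
q4 --b--> q1
q1 --b--> q4
q4 --b--> q1
q1 --a--> q0

q0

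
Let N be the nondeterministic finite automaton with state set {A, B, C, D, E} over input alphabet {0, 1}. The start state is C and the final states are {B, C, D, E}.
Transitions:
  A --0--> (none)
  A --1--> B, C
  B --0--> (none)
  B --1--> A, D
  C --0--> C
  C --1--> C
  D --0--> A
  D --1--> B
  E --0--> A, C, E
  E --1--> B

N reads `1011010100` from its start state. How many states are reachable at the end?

Start: {C}
read 1: {C}
read 0: {C}
read 1: {C}
read 1: {C}
read 0: {C}
read 1: {C}
read 0: {C}
read 1: {C}
read 0: {C}
read 0: {C}
Final reachable set {C} has 1 state.

1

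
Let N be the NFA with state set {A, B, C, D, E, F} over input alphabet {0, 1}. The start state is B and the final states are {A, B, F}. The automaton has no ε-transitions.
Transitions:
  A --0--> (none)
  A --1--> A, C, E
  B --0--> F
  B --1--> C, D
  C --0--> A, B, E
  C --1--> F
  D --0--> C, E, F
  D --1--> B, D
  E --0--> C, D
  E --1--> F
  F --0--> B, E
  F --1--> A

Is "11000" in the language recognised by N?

accepted

Start: {B}
read 1: {C, D}
read 1: {B, D, F}
read 0: {B, C, E, F}
read 0: {A, B, C, D, E, F}
read 0: {A, B, C, D, E, F}
Reachable ∩ accepting = {A, B, F} — nonempty.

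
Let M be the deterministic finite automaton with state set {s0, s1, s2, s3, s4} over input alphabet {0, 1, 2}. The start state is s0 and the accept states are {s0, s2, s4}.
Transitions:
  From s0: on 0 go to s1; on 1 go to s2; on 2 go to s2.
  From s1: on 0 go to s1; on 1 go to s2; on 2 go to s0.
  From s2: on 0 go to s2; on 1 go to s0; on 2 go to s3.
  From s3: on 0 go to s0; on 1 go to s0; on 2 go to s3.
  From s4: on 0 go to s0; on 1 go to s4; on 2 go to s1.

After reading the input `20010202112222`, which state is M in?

s3

s0 --2--> s2
s2 --0--> s2
s2 --0--> s2
s2 --1--> s0
s0 --0--> s1
s1 --2--> s0
s0 --0--> s1
s1 --2--> s0
s0 --1--> s2
s2 --1--> s0
s0 --2--> s2
s2 --2--> s3
s3 --2--> s3
s3 --2--> s3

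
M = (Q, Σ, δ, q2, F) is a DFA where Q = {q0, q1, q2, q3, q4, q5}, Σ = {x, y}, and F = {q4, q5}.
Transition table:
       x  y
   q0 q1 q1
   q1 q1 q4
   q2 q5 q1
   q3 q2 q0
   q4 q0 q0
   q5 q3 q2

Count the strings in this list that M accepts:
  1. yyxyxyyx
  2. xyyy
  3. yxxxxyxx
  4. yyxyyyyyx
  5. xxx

1

yyxyxyyx: rejected
xyyy: accepted
yxxxxyxx: rejected
yyxyyyyyx: rejected
xxx: rejected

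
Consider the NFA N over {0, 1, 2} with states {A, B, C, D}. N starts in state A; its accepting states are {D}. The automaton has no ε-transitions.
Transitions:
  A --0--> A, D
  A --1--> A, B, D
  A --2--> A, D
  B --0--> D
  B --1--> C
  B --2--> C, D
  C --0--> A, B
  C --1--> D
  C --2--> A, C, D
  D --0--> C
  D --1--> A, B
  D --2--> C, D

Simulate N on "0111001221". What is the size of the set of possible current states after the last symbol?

3

Start: {A}
read 0: {A, D}
read 1: {A, B, D}
read 1: {A, B, C, D}
read 1: {A, B, C, D}
read 0: {A, B, C, D}
read 0: {A, B, C, D}
read 1: {A, B, C, D}
read 2: {A, C, D}
read 2: {A, C, D}
read 1: {A, B, D}
Final reachable set {A, B, D} has 3 states.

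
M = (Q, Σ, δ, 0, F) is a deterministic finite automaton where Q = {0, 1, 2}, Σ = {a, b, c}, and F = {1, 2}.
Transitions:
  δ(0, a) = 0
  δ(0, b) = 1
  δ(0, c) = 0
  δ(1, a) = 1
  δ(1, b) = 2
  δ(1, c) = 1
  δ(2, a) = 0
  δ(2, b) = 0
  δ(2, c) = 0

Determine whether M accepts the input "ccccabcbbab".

accepted

0 --c--> 0
0 --c--> 0
0 --c--> 0
0 --c--> 0
0 --a--> 0
0 --b--> 1
1 --c--> 1
1 --b--> 2
2 --b--> 0
0 --a--> 0
0 --b--> 1
End in state 1, which is an accepting state.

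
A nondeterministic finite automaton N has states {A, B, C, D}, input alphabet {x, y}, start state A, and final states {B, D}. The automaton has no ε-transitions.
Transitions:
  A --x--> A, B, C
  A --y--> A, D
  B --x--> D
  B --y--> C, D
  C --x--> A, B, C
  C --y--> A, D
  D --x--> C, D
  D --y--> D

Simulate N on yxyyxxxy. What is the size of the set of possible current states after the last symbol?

Start: {A}
read y: {A, D}
read x: {A, B, C, D}
read y: {A, C, D}
read y: {A, D}
read x: {A, B, C, D}
read x: {A, B, C, D}
read x: {A, B, C, D}
read y: {A, C, D}
Final reachable set {A, C, D} has 3 states.

3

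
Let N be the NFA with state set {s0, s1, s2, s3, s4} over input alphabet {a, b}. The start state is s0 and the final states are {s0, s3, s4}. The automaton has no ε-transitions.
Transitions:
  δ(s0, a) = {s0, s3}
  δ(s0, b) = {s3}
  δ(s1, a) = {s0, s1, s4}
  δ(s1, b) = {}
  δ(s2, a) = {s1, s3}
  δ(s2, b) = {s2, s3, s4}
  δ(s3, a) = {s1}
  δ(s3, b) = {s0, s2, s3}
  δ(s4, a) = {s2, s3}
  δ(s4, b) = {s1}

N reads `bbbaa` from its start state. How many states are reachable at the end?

Start: {s0}
read b: {s3}
read b: {s0, s2, s3}
read b: {s0, s2, s3, s4}
read a: {s0, s1, s2, s3}
read a: {s0, s1, s3, s4}
Final reachable set {s0, s1, s3, s4} has 4 states.

4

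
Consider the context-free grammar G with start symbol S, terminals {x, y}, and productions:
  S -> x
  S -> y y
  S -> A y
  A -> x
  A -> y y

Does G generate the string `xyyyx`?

no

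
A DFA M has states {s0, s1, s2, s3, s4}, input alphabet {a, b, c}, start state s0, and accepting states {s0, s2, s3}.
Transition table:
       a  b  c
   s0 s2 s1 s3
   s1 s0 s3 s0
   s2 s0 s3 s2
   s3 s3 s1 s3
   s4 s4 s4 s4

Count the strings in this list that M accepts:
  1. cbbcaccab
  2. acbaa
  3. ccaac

cbbcaccab: rejected
acbaa: accepted
ccaac: accepted

2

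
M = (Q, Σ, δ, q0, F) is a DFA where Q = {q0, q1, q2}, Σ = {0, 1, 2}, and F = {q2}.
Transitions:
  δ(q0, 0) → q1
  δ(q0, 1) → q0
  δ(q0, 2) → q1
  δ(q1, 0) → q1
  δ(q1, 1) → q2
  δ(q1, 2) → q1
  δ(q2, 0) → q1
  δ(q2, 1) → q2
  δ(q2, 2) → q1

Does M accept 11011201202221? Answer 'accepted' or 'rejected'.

accepted

q0 --1--> q0
q0 --1--> q0
q0 --0--> q1
q1 --1--> q2
q2 --1--> q2
q2 --2--> q1
q1 --0--> q1
q1 --1--> q2
q2 --2--> q1
q1 --0--> q1
q1 --2--> q1
q1 --2--> q1
q1 --2--> q1
q1 --1--> q2
End in state q2, which is an accepting state.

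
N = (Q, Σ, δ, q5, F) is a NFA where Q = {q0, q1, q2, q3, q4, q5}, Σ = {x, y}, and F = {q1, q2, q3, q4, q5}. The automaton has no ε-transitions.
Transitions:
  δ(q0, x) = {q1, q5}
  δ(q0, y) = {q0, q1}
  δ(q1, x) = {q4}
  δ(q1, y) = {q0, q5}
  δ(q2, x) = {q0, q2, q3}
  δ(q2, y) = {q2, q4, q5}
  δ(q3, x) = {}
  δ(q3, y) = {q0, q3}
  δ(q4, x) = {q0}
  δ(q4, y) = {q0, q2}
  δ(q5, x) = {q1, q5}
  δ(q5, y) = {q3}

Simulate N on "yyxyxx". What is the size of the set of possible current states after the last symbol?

Start: {q5}
read y: {q3}
read y: {q0, q3}
read x: {q1, q5}
read y: {q0, q3, q5}
read x: {q1, q5}
read x: {q1, q4, q5}
Final reachable set {q1, q4, q5} has 3 states.

3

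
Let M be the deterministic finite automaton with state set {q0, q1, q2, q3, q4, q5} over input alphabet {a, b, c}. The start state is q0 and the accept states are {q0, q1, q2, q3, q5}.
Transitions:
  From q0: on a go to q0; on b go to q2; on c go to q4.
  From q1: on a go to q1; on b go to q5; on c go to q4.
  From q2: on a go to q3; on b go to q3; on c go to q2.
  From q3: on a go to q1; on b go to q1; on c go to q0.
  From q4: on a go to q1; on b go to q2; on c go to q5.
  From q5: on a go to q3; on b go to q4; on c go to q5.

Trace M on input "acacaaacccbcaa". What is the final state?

q1

q0 --a--> q0
q0 --c--> q4
q4 --a--> q1
q1 --c--> q4
q4 --a--> q1
q1 --a--> q1
q1 --a--> q1
q1 --c--> q4
q4 --c--> q5
q5 --c--> q5
q5 --b--> q4
q4 --c--> q5
q5 --a--> q3
q3 --a--> q1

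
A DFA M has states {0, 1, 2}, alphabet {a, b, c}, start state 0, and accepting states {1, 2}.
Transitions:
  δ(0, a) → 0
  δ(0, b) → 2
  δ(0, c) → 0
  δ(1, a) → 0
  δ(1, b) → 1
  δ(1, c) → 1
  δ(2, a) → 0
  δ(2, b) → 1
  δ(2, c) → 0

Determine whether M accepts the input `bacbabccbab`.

accepted

0 --b--> 2
2 --a--> 0
0 --c--> 0
0 --b--> 2
2 --a--> 0
0 --b--> 2
2 --c--> 0
0 --c--> 0
0 --b--> 2
2 --a--> 0
0 --b--> 2
End in state 2, which is an accepting state.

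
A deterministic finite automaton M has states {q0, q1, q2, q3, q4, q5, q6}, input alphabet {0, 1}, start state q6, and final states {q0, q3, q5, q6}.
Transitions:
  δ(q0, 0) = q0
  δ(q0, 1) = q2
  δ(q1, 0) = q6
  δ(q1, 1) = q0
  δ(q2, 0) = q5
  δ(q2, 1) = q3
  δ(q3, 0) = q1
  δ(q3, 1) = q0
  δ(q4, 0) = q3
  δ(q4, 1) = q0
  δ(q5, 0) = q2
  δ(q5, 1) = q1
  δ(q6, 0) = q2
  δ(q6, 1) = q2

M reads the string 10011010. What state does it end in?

q6 --1--> q2
q2 --0--> q5
q5 --0--> q2
q2 --1--> q3
q3 --1--> q0
q0 --0--> q0
q0 --1--> q2
q2 --0--> q5

q5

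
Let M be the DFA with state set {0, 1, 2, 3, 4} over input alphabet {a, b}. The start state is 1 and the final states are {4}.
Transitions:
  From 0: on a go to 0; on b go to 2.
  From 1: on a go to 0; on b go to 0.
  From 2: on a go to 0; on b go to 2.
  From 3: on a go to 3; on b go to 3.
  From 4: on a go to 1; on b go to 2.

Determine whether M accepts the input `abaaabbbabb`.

rejected

1 --a--> 0
0 --b--> 2
2 --a--> 0
0 --a--> 0
0 --a--> 0
0 --b--> 2
2 --b--> 2
2 --b--> 2
2 --a--> 0
0 --b--> 2
2 --b--> 2
End in state 2, which is not an accepting state.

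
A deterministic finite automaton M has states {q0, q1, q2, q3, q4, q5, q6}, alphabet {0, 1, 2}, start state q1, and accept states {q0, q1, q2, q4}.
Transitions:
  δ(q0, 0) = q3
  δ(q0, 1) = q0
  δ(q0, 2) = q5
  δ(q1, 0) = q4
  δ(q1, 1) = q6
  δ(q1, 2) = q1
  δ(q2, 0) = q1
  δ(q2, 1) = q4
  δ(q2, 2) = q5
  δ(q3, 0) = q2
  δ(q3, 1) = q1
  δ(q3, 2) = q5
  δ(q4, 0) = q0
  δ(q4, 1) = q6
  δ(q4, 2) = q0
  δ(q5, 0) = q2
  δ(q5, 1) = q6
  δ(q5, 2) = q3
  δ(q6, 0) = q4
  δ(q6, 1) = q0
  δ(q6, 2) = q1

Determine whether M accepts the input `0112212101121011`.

q1 --0--> q4
q4 --1--> q6
q6 --1--> q0
q0 --2--> q5
q5 --2--> q3
q3 --1--> q1
q1 --2--> q1
q1 --1--> q6
q6 --0--> q4
q4 --1--> q6
q6 --1--> q0
q0 --2--> q5
q5 --1--> q6
q6 --0--> q4
q4 --1--> q6
q6 --1--> q0
End in state q0, which is an accepting state.

accepted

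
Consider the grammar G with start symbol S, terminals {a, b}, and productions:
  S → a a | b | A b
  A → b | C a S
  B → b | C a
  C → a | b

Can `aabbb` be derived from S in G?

S ⇒ Ab ⇒ CaSb ⇒ aaSb ⇒ aaAbb ⇒ aabbb

yes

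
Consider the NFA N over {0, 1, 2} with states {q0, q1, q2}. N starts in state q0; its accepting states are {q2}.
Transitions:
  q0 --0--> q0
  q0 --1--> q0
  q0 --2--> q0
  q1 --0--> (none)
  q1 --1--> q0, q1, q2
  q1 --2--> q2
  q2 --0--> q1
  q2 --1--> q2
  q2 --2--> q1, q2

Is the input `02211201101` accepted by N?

rejected

Start: {q0}
read 0: {q0}
read 2: {q0}
read 2: {q0}
read 1: {q0}
read 1: {q0}
read 2: {q0}
read 0: {q0}
read 1: {q0}
read 1: {q0}
read 0: {q0}
read 1: {q0}
Reachable ∩ accepting = {} — empty.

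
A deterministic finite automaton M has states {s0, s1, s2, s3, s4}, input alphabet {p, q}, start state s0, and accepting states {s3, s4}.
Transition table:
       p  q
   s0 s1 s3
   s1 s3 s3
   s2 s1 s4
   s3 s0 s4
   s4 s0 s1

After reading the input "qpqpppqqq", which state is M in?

s3

s0 --q--> s3
s3 --p--> s0
s0 --q--> s3
s3 --p--> s0
s0 --p--> s1
s1 --p--> s3
s3 --q--> s4
s4 --q--> s1
s1 --q--> s3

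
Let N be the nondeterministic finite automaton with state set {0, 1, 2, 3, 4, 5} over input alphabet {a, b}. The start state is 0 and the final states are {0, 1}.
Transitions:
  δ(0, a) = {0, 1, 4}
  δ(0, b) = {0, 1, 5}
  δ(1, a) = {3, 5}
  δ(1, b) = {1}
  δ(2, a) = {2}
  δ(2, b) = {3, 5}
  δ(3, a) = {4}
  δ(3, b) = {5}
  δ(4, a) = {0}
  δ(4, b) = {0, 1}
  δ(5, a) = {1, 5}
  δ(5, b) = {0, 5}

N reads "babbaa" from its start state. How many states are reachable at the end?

5

Start: {0}
read b: {0, 1, 5}
read a: {0, 1, 3, 4, 5}
read b: {0, 1, 5}
read b: {0, 1, 5}
read a: {0, 1, 3, 4, 5}
read a: {0, 1, 3, 4, 5}
Final reachable set {0, 1, 3, 4, 5} has 5 states.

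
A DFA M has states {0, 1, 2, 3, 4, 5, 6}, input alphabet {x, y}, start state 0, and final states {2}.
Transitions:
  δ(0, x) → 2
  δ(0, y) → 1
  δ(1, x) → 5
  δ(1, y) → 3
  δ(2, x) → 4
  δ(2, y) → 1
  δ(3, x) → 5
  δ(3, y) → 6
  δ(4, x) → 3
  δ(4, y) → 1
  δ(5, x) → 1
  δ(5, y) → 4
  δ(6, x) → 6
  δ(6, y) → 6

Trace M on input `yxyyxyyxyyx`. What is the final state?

5

0 --y--> 1
1 --x--> 5
5 --y--> 4
4 --y--> 1
1 --x--> 5
5 --y--> 4
4 --y--> 1
1 --x--> 5
5 --y--> 4
4 --y--> 1
1 --x--> 5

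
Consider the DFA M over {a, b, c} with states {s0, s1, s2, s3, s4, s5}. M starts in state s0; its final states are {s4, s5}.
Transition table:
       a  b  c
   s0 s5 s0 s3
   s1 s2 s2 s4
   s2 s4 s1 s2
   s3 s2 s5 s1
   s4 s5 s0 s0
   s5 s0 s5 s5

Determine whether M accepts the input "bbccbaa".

accepted

s0 --b--> s0
s0 --b--> s0
s0 --c--> s3
s3 --c--> s1
s1 --b--> s2
s2 --a--> s4
s4 --a--> s5
End in state s5, which is an accepting state.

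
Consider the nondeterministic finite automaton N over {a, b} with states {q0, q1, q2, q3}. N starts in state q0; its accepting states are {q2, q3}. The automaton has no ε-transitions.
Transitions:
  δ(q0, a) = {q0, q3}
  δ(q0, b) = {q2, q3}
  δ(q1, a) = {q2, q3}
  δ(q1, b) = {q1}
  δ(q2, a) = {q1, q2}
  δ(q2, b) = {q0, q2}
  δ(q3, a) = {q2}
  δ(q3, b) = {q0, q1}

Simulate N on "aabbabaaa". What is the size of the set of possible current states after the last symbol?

Start: {q0}
read a: {q0, q3}
read a: {q0, q2, q3}
read b: {q0, q1, q2, q3}
read b: {q0, q1, q2, q3}
read a: {q0, q1, q2, q3}
read b: {q0, q1, q2, q3}
read a: {q0, q1, q2, q3}
read a: {q0, q1, q2, q3}
read a: {q0, q1, q2, q3}
Final reachable set {q0, q1, q2, q3} has 4 states.

4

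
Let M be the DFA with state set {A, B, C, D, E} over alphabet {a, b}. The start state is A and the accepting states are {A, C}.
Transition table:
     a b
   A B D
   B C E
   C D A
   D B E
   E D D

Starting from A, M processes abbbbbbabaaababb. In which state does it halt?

A --a--> B
B --b--> E
E --b--> D
D --b--> E
E --b--> D
D --b--> E
E --b--> D
D --a--> B
B --b--> E
E --a--> D
D --a--> B
B --a--> C
C --b--> A
A --a--> B
B --b--> E
E --b--> D

D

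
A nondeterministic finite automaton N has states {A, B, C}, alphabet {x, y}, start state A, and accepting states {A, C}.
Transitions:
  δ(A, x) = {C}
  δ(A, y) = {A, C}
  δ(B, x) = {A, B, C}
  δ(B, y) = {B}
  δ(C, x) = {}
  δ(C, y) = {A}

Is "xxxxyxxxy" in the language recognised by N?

rejected

Start: {A}
read x: {C}
read x: {}
The reachable set is empty and stays empty for the remaining 7 symbols.
Reachable ∩ accepting = {} — empty.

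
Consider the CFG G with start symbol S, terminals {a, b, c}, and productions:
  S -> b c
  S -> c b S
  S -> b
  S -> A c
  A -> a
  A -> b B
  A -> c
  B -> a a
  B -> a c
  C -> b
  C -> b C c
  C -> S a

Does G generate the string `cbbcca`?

no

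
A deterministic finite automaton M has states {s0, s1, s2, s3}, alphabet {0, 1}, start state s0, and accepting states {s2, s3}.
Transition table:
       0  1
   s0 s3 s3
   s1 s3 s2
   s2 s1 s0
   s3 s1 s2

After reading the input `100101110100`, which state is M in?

s0 --1--> s3
s3 --0--> s1
s1 --0--> s3
s3 --1--> s2
s2 --0--> s1
s1 --1--> s2
s2 --1--> s0
s0 --1--> s3
s3 --0--> s1
s1 --1--> s2
s2 --0--> s1
s1 --0--> s3

s3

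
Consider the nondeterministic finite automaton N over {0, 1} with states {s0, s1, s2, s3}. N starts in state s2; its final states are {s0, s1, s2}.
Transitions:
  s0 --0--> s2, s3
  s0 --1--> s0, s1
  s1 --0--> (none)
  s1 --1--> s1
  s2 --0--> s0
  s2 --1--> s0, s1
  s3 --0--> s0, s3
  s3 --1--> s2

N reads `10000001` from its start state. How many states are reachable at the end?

Start: {s2}
read 1: {s0, s1}
read 0: {s2, s3}
read 0: {s0, s3}
read 0: {s0, s2, s3}
read 0: {s0, s2, s3}
read 0: {s0, s2, s3}
read 0: {s0, s2, s3}
read 1: {s0, s1, s2}
Final reachable set {s0, s1, s2} has 3 states.

3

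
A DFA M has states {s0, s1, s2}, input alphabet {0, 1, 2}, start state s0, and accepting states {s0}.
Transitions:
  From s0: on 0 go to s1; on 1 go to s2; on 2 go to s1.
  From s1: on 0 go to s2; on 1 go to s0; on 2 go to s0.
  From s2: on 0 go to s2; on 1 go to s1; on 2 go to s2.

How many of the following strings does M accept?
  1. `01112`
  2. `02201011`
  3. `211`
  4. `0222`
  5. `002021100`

3

`01112`: accepted
`02201011`: accepted
`211`: rejected
`0222`: accepted
`002021100`: rejected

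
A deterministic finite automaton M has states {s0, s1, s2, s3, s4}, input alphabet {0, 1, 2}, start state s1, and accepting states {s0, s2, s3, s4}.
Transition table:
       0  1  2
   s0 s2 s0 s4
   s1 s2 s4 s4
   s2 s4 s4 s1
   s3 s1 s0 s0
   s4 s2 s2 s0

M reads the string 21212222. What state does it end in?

s4

s1 --2--> s4
s4 --1--> s2
s2 --2--> s1
s1 --1--> s4
s4 --2--> s0
s0 --2--> s4
s4 --2--> s0
s0 --2--> s4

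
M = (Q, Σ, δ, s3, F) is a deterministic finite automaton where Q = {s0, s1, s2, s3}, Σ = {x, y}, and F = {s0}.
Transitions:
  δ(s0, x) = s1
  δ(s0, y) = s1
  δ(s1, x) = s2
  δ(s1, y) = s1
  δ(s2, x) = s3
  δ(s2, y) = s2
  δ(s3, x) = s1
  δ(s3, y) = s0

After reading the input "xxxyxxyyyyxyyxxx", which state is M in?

s1

s3 --x--> s1
s1 --x--> s2
s2 --x--> s3
s3 --y--> s0
s0 --x--> s1
s1 --x--> s2
s2 --y--> s2
s2 --y--> s2
s2 --y--> s2
s2 --y--> s2
s2 --x--> s3
s3 --y--> s0
s0 --y--> s1
s1 --x--> s2
s2 --x--> s3
s3 --x--> s1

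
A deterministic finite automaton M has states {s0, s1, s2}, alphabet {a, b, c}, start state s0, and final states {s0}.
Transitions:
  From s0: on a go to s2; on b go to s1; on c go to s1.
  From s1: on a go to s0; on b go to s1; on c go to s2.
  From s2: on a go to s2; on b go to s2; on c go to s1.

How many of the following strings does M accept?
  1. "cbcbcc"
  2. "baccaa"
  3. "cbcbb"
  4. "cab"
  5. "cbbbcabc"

0

"cbcbcc": rejected
"baccaa": rejected
"cbcbb": rejected
"cab": rejected
"cbbbcabc": rejected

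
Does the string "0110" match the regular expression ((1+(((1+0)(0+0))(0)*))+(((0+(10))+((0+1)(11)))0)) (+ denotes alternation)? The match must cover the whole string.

The right alternative (((0+(10))+((0+1)(11)))0) matches 0110.

yes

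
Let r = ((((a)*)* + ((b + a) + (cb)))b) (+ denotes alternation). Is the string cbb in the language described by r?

yes

Split as cb·b: (((a)*)*+((b+a)+(cb))) matches cb and b matches b.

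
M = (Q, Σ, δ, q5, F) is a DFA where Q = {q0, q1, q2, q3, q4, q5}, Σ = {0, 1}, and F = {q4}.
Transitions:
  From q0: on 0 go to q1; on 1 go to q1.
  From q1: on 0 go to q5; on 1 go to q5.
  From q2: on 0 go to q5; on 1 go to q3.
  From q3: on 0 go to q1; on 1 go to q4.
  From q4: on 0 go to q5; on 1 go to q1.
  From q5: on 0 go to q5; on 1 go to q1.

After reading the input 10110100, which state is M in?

q5 --1--> q1
q1 --0--> q5
q5 --1--> q1
q1 --1--> q5
q5 --0--> q5
q5 --1--> q1
q1 --0--> q5
q5 --0--> q5

q5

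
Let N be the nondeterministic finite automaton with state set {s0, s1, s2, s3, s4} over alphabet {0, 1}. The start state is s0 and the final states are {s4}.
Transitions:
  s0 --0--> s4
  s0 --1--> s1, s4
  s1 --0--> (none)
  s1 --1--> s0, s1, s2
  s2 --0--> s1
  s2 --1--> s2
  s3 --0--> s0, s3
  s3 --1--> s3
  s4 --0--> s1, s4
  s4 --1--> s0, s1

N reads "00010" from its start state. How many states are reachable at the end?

2

Start: {s0}
read 0: {s4}
read 0: {s1, s4}
read 0: {s1, s4}
read 1: {s0, s1, s2}
read 0: {s1, s4}
Final reachable set {s1, s4} has 2 states.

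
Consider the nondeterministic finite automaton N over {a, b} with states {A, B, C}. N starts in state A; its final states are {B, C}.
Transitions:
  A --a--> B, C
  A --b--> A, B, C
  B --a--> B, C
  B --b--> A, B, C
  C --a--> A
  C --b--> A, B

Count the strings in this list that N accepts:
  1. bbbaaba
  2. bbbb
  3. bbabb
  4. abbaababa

bbbaaba: accepted
bbbb: accepted
bbabb: accepted
abbaababa: accepted

4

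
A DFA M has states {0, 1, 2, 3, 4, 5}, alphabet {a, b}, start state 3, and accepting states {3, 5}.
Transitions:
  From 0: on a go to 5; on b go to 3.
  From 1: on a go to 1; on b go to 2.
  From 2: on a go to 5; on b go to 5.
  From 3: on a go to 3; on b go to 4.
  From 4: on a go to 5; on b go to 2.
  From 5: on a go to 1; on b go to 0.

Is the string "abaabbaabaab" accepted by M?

rejected

3 --a--> 3
3 --b--> 4
4 --a--> 5
5 --a--> 1
1 --b--> 2
2 --b--> 5
5 --a--> 1
1 --a--> 1
1 --b--> 2
2 --a--> 5
5 --a--> 1
1 --b--> 2
End in state 2, which is not an accepting state.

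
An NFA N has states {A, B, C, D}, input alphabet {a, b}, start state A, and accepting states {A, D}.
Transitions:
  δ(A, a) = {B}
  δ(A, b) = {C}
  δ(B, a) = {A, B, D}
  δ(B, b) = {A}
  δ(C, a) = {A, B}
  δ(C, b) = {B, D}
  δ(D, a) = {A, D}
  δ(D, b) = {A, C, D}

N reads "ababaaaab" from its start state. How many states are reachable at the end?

Start: {A}
read a: {B}
read b: {A}
read a: {B}
read b: {A}
read a: {B}
read a: {A, B, D}
read a: {A, B, D}
read a: {A, B, D}
read b: {A, C, D}
Final reachable set {A, C, D} has 3 states.

3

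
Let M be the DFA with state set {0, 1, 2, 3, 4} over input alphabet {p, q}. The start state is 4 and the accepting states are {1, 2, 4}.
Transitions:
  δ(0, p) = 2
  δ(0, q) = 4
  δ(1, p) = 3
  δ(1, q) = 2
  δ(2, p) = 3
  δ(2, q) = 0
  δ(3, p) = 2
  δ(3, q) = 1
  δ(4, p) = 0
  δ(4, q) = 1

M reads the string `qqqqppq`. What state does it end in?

4 --q--> 1
1 --q--> 2
2 --q--> 0
0 --q--> 4
4 --p--> 0
0 --p--> 2
2 --q--> 0

0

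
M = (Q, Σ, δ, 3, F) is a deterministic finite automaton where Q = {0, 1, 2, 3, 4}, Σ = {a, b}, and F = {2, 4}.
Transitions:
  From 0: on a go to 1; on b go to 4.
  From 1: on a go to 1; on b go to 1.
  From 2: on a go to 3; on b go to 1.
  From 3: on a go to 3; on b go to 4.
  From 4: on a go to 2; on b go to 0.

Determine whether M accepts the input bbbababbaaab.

rejected

3 --b--> 4
4 --b--> 0
0 --b--> 4
4 --a--> 2
2 --b--> 1
1 --a--> 1
1 --b--> 1
1 --b--> 1
1 --a--> 1
1 --a--> 1
1 --a--> 1
1 --b--> 1
End in state 1, which is not an accepting state.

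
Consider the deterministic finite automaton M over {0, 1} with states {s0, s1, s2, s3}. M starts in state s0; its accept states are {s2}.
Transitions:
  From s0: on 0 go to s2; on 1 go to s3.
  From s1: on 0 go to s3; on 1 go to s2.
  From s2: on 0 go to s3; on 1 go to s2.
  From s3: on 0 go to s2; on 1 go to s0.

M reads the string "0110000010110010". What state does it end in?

s3

s0 --0--> s2
s2 --1--> s2
s2 --1--> s2
s2 --0--> s3
s3 --0--> s2
s2 --0--> s3
s3 --0--> s2
s2 --0--> s3
s3 --1--> s0
s0 --0--> s2
s2 --1--> s2
s2 --1--> s2
s2 --0--> s3
s3 --0--> s2
s2 --1--> s2
s2 --0--> s3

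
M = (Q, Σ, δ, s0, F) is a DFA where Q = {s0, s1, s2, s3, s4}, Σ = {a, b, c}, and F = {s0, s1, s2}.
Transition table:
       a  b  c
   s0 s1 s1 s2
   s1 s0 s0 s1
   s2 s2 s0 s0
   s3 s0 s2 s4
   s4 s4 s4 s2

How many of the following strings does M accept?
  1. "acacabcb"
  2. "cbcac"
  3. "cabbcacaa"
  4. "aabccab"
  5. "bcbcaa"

"acacabcb": accepted
"cbcac": accepted
"cabbcacaa": accepted
"aabccab": accepted
"bcbcaa": accepted

5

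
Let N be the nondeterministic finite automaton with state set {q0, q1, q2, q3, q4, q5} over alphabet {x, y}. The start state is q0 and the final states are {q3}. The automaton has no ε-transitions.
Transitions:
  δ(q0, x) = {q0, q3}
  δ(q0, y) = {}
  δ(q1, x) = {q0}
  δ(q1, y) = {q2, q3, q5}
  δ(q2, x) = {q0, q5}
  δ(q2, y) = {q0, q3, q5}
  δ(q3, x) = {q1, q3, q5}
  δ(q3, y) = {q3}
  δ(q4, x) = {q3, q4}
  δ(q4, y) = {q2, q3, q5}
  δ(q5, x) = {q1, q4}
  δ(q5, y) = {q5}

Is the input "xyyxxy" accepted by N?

accepted

Start: {q0}
read x: {q0, q3}
read y: {q3}
read y: {q3}
read x: {q1, q3, q5}
read x: {q0, q1, q3, q4, q5}
read y: {q2, q3, q5}
Reachable ∩ accepting = {q3} — nonempty.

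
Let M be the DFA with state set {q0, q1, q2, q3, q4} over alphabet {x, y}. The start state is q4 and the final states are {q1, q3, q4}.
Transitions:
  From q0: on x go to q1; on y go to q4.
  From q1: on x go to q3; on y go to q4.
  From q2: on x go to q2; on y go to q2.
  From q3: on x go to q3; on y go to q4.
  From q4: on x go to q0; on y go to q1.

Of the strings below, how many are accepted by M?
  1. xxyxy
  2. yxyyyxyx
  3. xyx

1

xxyxy: accepted
yxyyyxyx: rejected
xyx: rejected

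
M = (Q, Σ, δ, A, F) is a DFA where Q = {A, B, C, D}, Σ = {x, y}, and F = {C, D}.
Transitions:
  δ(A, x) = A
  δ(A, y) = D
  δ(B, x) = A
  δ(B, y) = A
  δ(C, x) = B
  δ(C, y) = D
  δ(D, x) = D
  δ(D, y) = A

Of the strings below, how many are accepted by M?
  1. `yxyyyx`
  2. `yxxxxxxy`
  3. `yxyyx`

1

`yxyyyx`: rejected
`yxxxxxxy`: rejected
`yxyyx`: accepted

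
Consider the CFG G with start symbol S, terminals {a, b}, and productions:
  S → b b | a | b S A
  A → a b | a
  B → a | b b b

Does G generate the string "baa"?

yes

S ⇒ bSA ⇒ baA ⇒ baa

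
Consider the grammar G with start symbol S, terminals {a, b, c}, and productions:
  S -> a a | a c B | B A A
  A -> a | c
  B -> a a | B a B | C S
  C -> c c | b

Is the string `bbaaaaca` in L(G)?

S ⇒ BAA ⇒ CSAA ⇒ bSAA ⇒ bBAAAA ⇒ bCSAAAA ⇒ bbSAAAA ⇒ bbaaAAAA ⇒ bbaaaAAA ⇒ bbaaaaAA ⇒ bbaaaacA ⇒ bbaaaaca

yes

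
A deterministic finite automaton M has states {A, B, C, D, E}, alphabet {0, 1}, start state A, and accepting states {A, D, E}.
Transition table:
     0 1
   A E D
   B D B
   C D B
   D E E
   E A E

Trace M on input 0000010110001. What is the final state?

A --0--> E
E --0--> A
A --0--> E
E --0--> A
A --0--> E
E --1--> E
E --0--> A
A --1--> D
D --1--> E
E --0--> A
A --0--> E
E --0--> A
A --1--> D

D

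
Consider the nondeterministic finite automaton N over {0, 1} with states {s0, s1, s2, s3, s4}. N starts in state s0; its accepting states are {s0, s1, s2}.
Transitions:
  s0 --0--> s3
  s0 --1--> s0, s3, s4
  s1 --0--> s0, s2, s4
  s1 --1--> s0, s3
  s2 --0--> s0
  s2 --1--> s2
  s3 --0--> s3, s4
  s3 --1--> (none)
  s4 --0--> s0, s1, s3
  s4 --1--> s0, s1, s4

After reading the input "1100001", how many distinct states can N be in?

5

Start: {s0}
read 1: {s0, s3, s4}
read 1: {s0, s1, s3, s4}
read 0: {s0, s1, s2, s3, s4}
read 0: {s0, s1, s2, s3, s4}
read 0: {s0, s1, s2, s3, s4}
read 0: {s0, s1, s2, s3, s4}
read 1: {s0, s1, s2, s3, s4}
Final reachable set {s0, s1, s2, s3, s4} has 5 states.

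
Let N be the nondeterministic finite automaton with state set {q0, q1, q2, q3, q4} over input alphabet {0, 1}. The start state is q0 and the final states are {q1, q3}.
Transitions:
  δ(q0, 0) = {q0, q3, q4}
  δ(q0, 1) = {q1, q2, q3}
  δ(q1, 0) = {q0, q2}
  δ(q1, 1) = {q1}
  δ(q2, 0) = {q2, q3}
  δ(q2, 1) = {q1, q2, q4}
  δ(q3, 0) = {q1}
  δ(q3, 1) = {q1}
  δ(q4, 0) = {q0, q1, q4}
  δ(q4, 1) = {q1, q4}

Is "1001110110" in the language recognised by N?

Start: {q0}
read 1: {q1, q2, q3}
read 0: {q0, q1, q2, q3}
read 0: {q0, q1, q2, q3, q4}
read 1: {q1, q2, q3, q4}
read 1: {q1, q2, q4}
read 1: {q1, q2, q4}
read 0: {q0, q1, q2, q3, q4}
read 1: {q1, q2, q3, q4}
read 1: {q1, q2, q4}
read 0: {q0, q1, q2, q3, q4}
Reachable ∩ accepting = {q1, q3} — nonempty.

accepted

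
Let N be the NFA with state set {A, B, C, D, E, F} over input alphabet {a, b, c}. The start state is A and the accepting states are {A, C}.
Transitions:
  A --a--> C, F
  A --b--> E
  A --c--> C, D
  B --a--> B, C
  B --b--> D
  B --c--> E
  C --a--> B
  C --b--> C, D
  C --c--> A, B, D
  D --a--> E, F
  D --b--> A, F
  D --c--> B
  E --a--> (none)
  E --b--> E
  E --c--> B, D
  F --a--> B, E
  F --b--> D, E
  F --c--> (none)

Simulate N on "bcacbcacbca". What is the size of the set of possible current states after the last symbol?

4

Start: {A}
read b: {E}
read c: {B, D}
read a: {B, C, E, F}
read c: {A, B, D, E}
read b: {A, D, E, F}
read c: {B, C, D}
read a: {B, C, E, F}
read c: {A, B, D, E}
read b: {A, D, E, F}
read c: {B, C, D}
read a: {B, C, E, F}
Final reachable set {B, C, E, F} has 4 states.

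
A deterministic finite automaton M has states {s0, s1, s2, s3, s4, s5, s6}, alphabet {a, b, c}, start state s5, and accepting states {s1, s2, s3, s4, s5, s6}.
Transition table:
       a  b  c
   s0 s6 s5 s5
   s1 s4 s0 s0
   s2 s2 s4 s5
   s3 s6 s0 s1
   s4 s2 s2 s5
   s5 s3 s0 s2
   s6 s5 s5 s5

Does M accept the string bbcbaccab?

accepted

s5 --b--> s0
s0 --b--> s5
s5 --c--> s2
s2 --b--> s4
s4 --a--> s2
s2 --c--> s5
s5 --c--> s2
s2 --a--> s2
s2 --b--> s4
End in state s4, which is an accepting state.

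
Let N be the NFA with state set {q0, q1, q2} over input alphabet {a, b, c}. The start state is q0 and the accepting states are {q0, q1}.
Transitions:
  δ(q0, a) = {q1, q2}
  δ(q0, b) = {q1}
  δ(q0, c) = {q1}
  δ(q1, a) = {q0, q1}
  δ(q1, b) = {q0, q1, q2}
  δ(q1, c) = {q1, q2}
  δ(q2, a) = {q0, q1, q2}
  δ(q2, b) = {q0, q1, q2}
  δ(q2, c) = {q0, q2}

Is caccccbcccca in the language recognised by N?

accepted

Start: {q0}
read c: {q1}
read a: {q0, q1}
read c: {q1, q2}
read c: {q0, q1, q2}
read c: {q0, q1, q2}
read c: {q0, q1, q2}
read b: {q0, q1, q2}
read c: {q0, q1, q2}
read c: {q0, q1, q2}
read c: {q0, q1, q2}
read c: {q0, q1, q2}
read a: {q0, q1, q2}
Reachable ∩ accepting = {q0, q1} — nonempty.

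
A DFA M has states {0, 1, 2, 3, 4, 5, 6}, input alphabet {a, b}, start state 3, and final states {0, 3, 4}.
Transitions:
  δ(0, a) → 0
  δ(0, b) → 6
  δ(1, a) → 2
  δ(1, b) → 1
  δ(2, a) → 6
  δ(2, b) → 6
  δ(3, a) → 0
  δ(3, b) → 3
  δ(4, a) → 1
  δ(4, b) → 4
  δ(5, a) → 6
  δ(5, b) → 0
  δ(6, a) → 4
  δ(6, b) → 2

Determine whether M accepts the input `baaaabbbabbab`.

rejected

3 --b--> 3
3 --a--> 0
0 --a--> 0
0 --a--> 0
0 --a--> 0
0 --b--> 6
6 --b--> 2
2 --b--> 6
6 --a--> 4
4 --b--> 4
4 --b--> 4
4 --a--> 1
1 --b--> 1
End in state 1, which is not an accepting state.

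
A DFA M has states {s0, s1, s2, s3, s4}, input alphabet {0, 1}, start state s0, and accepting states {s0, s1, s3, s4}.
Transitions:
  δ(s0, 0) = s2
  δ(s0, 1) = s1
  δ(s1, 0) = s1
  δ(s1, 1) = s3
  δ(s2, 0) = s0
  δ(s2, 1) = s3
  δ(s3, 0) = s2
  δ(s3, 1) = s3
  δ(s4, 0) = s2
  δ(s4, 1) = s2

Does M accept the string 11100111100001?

s0 --1--> s1
s1 --1--> s3
s3 --1--> s3
s3 --0--> s2
s2 --0--> s0
s0 --1--> s1
s1 --1--> s3
s3 --1--> s3
s3 --1--> s3
s3 --0--> s2
s2 --0--> s0
s0 --0--> s2
s2 --0--> s0
s0 --1--> s1
End in state s1, which is an accepting state.

accepted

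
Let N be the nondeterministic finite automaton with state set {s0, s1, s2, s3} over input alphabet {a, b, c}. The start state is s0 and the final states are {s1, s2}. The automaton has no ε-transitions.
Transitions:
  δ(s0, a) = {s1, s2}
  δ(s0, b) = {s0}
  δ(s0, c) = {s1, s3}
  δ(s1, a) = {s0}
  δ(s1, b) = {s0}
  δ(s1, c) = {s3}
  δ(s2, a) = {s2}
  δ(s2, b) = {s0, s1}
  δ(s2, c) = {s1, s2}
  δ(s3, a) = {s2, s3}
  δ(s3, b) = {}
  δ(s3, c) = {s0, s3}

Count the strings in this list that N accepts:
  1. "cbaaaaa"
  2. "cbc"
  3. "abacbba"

"cbaaaaa": accepted
"cbc": accepted
"abacbba": accepted

3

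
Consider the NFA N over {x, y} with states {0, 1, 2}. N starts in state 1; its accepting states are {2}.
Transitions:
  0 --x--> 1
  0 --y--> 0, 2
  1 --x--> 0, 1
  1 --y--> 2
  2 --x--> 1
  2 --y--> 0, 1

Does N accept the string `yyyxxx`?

rejected

Start: {1}
read y: {2}
read y: {0, 1}
read y: {0, 2}
read x: {1}
read x: {0, 1}
read x: {0, 1}
Reachable ∩ accepting = {} — empty.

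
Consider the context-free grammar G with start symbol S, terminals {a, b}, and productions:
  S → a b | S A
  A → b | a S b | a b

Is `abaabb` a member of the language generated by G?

yes

S ⇒ SA ⇒ abA ⇒ abaSb ⇒ abaabb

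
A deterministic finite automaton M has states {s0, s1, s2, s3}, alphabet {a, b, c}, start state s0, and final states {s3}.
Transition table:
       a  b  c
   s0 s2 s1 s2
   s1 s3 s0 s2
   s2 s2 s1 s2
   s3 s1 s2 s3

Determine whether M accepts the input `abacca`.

rejected

s0 --a--> s2
s2 --b--> s1
s1 --a--> s3
s3 --c--> s3
s3 --c--> s3
s3 --a--> s1
End in state s1, which is not an accepting state.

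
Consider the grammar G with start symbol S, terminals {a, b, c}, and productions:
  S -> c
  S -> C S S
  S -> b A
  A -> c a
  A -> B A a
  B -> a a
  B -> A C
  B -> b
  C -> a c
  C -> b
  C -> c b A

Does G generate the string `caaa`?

no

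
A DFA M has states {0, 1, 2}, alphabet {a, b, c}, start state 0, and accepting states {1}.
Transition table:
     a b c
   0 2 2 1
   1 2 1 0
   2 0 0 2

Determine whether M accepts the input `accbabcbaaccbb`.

rejected

0 --a--> 2
2 --c--> 2
2 --c--> 2
2 --b--> 0
0 --a--> 2
2 --b--> 0
0 --c--> 1
1 --b--> 1
1 --a--> 2
2 --a--> 0
0 --c--> 1
1 --c--> 0
0 --b--> 2
2 --b--> 0
End in state 0, which is not an accepting state.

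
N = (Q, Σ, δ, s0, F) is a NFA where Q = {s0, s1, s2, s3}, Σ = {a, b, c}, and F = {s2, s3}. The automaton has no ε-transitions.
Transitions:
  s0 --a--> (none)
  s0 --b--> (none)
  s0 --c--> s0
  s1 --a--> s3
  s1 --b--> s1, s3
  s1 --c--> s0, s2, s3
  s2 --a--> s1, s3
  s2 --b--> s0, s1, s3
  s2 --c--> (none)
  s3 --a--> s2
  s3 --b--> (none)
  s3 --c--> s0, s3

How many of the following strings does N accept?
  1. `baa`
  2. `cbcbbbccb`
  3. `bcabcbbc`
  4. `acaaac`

`baa`: rejected
`cbcbbbccb`: rejected
`bcabcbbc`: rejected
`acaaac`: rejected

0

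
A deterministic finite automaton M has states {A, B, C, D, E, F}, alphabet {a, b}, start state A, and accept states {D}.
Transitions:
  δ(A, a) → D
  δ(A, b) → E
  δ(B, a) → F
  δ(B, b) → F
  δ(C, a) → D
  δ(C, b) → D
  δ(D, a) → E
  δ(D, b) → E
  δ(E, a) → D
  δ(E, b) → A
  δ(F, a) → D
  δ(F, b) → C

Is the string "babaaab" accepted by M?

A --b--> E
E --a--> D
D --b--> E
E --a--> D
D --a--> E
E --a--> D
D --b--> E
End in state E, which is not an accepting state.

rejected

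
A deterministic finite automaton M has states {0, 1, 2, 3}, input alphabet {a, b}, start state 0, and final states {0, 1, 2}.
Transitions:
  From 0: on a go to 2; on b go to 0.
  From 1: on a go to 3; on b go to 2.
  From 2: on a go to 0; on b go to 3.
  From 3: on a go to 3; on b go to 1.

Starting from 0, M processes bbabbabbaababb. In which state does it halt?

0 --b--> 0
0 --b--> 0
0 --a--> 2
2 --b--> 3
3 --b--> 1
1 --a--> 3
3 --b--> 1
1 --b--> 2
2 --a--> 0
0 --a--> 2
2 --b--> 3
3 --a--> 3
3 --b--> 1
1 --b--> 2

2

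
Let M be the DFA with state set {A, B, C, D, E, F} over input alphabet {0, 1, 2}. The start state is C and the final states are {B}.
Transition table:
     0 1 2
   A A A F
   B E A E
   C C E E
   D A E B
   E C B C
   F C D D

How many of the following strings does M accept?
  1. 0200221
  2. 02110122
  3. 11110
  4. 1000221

0200221: rejected
02110122: rejected
11110: rejected
1000221: rejected

0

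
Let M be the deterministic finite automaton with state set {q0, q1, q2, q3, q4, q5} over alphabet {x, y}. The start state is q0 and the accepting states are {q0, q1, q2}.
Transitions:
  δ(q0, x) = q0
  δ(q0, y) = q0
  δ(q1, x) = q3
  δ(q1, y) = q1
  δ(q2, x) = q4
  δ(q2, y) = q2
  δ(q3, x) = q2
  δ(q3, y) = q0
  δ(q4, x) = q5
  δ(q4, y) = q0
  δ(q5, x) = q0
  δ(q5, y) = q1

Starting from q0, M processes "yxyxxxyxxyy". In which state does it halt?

q0 --y--> q0
q0 --x--> q0
q0 --y--> q0
q0 --x--> q0
q0 --x--> q0
q0 --x--> q0
q0 --y--> q0
q0 --x--> q0
q0 --x--> q0
q0 --y--> q0
q0 --y--> q0

q0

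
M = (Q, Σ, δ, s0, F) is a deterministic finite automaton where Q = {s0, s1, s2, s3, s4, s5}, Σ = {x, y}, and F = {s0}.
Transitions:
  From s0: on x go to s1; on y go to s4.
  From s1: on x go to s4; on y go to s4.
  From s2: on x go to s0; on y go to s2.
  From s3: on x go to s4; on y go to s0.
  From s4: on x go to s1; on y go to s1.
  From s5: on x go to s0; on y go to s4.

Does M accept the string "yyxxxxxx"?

s0 --y--> s4
s4 --y--> s1
s1 --x--> s4
s4 --x--> s1
s1 --x--> s4
s4 --x--> s1
s1 --x--> s4
s4 --x--> s1
End in state s1, which is not an accepting state.

rejected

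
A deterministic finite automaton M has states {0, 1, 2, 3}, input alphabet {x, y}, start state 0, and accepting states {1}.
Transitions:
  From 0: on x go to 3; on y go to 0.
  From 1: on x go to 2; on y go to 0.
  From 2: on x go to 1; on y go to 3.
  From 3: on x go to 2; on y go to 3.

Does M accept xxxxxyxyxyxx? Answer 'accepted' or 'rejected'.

accepted

0 --x--> 3
3 --x--> 2
2 --x--> 1
1 --x--> 2
2 --x--> 1
1 --y--> 0
0 --x--> 3
3 --y--> 3
3 --x--> 2
2 --y--> 3
3 --x--> 2
2 --x--> 1
End in state 1, which is an accepting state.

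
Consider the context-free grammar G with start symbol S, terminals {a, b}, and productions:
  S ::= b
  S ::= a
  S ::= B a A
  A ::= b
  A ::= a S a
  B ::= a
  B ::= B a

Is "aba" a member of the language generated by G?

no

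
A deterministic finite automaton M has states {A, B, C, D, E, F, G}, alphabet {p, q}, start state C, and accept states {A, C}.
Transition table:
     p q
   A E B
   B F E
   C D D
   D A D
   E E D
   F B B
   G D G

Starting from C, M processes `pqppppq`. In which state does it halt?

D

C --p--> D
D --q--> D
D --p--> A
A --p--> E
E --p--> E
E --p--> E
E --q--> D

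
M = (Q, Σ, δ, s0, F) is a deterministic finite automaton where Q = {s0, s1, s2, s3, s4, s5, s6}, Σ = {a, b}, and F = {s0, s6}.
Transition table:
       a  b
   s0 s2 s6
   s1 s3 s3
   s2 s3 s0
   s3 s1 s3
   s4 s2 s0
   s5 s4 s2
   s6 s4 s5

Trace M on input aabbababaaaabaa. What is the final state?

s0 --a--> s2
s2 --a--> s3
s3 --b--> s3
s3 --b--> s3
s3 --a--> s1
s1 --b--> s3
s3 --a--> s1
s1 --b--> s3
s3 --a--> s1
s1 --a--> s3
s3 --a--> s1
s1 --a--> s3
s3 --b--> s3
s3 --a--> s1
s1 --a--> s3

s3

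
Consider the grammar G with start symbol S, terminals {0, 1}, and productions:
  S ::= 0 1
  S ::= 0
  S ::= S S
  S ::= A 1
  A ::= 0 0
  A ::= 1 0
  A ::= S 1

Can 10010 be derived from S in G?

no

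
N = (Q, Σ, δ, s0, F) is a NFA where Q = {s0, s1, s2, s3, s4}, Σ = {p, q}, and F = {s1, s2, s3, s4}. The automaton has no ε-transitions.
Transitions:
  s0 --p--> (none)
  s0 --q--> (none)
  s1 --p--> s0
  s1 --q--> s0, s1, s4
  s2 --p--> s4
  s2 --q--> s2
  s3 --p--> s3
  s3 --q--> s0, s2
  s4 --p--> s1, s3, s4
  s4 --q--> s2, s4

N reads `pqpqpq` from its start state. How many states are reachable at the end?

0

Start: {s0}
read p: {}
The reachable set is empty and stays empty for the remaining 5 symbols.
Final reachable set {} has 0 states.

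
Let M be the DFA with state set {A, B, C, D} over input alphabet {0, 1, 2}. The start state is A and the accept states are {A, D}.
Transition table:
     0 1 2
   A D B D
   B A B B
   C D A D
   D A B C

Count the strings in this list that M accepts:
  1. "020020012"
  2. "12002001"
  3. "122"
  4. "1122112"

0

"020020012": rejected
"12002001": rejected
"122": rejected
"1122112": rejected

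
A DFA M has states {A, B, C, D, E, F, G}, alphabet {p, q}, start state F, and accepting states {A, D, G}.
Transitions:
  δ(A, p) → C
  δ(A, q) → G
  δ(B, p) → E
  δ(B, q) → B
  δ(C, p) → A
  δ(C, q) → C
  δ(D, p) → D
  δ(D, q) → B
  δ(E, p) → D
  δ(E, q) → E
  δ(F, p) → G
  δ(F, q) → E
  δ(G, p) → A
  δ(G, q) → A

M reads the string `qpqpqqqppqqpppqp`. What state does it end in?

F --q--> E
E --p--> D
D --q--> B
B --p--> E
E --q--> E
E --q--> E
E --q--> E
E --p--> D
D --p--> D
D --q--> B
B --q--> B
B --p--> E
E --p--> D
D --p--> D
D --q--> B
B --p--> E

E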